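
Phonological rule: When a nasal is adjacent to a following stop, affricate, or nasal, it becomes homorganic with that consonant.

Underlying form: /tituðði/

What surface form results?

no segment meets the rule's conditions; no change.

[tituðði]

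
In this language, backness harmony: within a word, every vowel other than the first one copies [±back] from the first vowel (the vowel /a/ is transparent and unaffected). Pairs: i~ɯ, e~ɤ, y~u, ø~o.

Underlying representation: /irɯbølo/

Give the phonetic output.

/ɯ/ harmonizes with /i/ ([-back]) → [i]
/o/ harmonizes with /i/ ([-back]) → [ø]

[iribølø]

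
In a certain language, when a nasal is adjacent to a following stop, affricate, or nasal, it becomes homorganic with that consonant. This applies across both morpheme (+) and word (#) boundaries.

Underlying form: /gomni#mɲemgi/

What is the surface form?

/m/ before /n/ (alveolar) → [n]
/m/ before /ɲ/ (palatal) → [ɲ]
/m/ before /g/ (velar) → [ŋ]

[gonni#ɲɲeŋgi]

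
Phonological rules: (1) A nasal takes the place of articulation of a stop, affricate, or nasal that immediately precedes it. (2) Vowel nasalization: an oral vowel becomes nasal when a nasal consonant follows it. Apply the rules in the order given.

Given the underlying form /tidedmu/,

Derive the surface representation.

Rule 1: /m/ after /d/ (alveolar) → [n]
After rule 1: tidednu
Rule 2: no segment meets the rule's conditions; no change.

[tidednu]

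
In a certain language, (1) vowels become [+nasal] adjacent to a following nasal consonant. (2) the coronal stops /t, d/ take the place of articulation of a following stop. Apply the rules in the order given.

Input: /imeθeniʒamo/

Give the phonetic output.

Rule 1: /i/ before nasal /m/ → [ĩ]
Rule 1: /e/ before nasal /n/ → [ẽ]
Rule 1: /a/ before nasal /m/ → [ã]
After rule 1: ĩmeθẽniʒãmo
Rule 2: no segment meets the rule's conditions; no change.

[ĩmeθẽniʒãmo]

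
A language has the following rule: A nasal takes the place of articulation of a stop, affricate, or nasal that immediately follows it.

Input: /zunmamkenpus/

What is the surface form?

/n/ before /m/ (labial) → [m]
/m/ before /k/ (velar) → [ŋ]
/n/ before /p/ (labial) → [m]

[zummaŋkempus]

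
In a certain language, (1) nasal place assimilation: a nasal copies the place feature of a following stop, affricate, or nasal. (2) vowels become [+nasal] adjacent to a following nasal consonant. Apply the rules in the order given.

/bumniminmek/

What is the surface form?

Rule 1: /m/ before /n/ (alveolar) → [n]
Rule 1: /n/ before /m/ (labial) → [m]
After rule 1: bunnimimmek
Rule 2: /u/ before nasal /n/ → [ũ]
Rule 2: /i/ before nasal /m/ → [ĩ]
Rule 2: /i/ before nasal /m/ → [ĩ]

[bũnnĩmĩmmek]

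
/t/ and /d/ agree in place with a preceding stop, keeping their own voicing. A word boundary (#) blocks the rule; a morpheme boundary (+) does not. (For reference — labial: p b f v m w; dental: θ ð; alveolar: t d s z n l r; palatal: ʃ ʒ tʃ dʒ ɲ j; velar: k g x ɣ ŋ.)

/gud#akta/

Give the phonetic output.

/t/ after /k/ (velar) → [k]

[gud#akka]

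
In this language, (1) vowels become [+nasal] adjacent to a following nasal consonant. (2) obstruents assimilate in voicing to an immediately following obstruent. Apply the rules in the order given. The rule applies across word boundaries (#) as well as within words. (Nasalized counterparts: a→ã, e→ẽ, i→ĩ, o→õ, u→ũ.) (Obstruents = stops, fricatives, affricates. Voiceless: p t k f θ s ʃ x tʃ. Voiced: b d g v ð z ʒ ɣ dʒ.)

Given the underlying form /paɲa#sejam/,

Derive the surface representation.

[pãɲa#sejãm]

Rule 1: /a/ before nasal /ɲ/ → [ã]
Rule 1: /a/ before nasal /m/ → [ã]
After rule 1: pãɲa#sejãm
Rule 2: no segment meets the rule's conditions; no change.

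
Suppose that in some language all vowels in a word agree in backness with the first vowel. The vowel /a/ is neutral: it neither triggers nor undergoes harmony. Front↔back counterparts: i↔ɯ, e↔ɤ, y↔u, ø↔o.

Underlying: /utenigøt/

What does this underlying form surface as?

/e/ harmonizes with /u/ ([+back]) → [ɤ]
/i/ harmonizes with /u/ ([+back]) → [ɯ]
/ø/ harmonizes with /u/ ([+back]) → [o]

[utɤnɯgot]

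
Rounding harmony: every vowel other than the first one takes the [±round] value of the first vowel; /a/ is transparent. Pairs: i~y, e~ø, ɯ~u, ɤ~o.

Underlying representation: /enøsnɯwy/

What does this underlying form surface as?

/ø/ harmonizes with /e/ ([-round]) → [e]
/y/ harmonizes with /e/ ([-round]) → [i]

[enesnɯwi]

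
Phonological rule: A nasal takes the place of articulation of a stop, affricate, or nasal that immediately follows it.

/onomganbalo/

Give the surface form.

[onoŋgambalo]

/m/ before /g/ (velar) → [ŋ]
/n/ before /b/ (labial) → [m]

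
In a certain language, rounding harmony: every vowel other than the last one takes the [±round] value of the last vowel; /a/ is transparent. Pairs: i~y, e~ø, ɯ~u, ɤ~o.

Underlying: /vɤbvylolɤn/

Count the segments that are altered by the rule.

/y/ harmonizes with /ɤ/ ([-round]) → [i]
/o/ harmonizes with /ɤ/ ([-round]) → [ɤ]
2 segments change.

2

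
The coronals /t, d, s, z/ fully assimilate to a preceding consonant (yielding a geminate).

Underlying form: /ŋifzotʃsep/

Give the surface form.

/z/ after /f/ → [f] (total assimilation)
/s/ after /tʃ/ → [tʃ] (total assimilation)

[ŋiffotʃtʃep]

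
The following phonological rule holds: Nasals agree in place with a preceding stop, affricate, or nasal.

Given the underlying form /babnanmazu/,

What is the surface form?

/n/ after /b/ (labial) → [m]
/m/ after /n/ (alveolar) → [n]

[babmannazu]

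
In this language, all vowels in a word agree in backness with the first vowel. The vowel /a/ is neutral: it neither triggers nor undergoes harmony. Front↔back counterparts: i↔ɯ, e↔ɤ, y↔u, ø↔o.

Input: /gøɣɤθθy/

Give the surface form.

/ɤ/ harmonizes with /ø/ ([-back]) → [e]

[gøɣeθθy]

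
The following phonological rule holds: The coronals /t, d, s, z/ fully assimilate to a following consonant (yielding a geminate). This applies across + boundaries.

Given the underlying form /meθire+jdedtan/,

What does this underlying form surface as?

/d/ before /t/ → [t] (total assimilation)

[meθire+jdettan]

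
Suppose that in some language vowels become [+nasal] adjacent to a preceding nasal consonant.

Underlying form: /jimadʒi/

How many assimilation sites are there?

1

/a/ after nasal /m/ → [ã]
1 segment changes.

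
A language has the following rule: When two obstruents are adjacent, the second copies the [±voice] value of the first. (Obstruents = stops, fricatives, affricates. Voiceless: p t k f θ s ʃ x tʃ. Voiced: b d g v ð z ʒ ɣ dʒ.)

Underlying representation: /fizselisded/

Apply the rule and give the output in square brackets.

/s/ after /z/ (voiced) → [z]
/d/ after /s/ (voiceless) → [t]

[fizzelisted]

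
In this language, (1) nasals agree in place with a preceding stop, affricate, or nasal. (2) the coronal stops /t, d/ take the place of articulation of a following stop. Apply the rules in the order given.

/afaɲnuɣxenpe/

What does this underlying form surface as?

Rule 1: /n/ after /ɲ/ (palatal) → [ɲ]
After rule 1: afaɲɲuɣxenpe
Rule 2: no segment meets the rule's conditions; no change.

[afaɲɲuɣxenpe]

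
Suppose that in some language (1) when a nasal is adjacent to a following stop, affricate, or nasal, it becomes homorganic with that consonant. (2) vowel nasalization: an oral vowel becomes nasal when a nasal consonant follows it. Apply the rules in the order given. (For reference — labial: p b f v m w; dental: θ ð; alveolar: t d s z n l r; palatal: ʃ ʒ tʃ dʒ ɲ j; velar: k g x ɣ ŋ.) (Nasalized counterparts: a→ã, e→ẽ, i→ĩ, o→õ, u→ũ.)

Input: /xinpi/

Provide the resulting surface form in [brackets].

[xĩmpi]

Rule 1: /n/ before /p/ (labial) → [m]
After rule 1: ximpi
Rule 2: /i/ before nasal /m/ → [ĩ]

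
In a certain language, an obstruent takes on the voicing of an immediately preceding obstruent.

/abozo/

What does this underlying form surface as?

no segment meets the rule's conditions; no change.

[abozo]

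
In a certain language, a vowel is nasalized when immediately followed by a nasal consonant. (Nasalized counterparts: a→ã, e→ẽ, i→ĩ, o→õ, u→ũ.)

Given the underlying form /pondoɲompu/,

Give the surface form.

/o/ before nasal /n/ → [õ]
/o/ before nasal /ɲ/ → [õ]
/o/ before nasal /m/ → [õ]

[põndõɲõmpu]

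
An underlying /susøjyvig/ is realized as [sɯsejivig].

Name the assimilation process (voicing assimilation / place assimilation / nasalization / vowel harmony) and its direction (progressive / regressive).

vowel harmony, regressive

/u/→[ɯ] /ø/→[e] /y/→[i].
Vowels agree with the last vowel, so the harmony is regressive.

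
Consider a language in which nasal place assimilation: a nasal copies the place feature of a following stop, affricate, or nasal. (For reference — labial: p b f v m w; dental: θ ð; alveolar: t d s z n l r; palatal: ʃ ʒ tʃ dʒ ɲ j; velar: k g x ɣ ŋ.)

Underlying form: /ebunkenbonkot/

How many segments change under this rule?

3

/n/ before /k/ (velar) → [ŋ]
/n/ before /b/ (labial) → [m]
/n/ before /k/ (velar) → [ŋ]
3 segments change.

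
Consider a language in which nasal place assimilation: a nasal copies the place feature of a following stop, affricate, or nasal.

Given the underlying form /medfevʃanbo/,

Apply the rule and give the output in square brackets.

/n/ before /b/ (labial) → [m]

[medfevʃambo]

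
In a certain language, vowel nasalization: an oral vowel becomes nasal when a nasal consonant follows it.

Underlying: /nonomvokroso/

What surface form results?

[nõnõmvokroso]

/o/ before nasal /n/ → [õ]
/o/ before nasal /m/ → [õ]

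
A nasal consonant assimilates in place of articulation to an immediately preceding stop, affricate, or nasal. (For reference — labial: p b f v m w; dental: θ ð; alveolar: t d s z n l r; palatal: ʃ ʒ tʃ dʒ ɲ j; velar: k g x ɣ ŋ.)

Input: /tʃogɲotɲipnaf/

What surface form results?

[tʃogŋotnipmaf]

/ɲ/ after /g/ (velar) → [ŋ]
/ɲ/ after /t/ (alveolar) → [n]
/n/ after /p/ (labial) → [m]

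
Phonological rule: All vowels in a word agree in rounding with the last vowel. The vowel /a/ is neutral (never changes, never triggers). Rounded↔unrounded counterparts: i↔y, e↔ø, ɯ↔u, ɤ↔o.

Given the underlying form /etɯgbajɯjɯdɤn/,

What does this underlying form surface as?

no segment meets the rule's conditions; no change.

[etɯgbajɯjɯdɤn]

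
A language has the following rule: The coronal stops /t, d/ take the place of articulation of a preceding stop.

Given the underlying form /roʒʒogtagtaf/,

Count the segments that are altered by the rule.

/t/ after /g/ (velar) → [k]
/t/ after /g/ (velar) → [k]
2 segments change.

2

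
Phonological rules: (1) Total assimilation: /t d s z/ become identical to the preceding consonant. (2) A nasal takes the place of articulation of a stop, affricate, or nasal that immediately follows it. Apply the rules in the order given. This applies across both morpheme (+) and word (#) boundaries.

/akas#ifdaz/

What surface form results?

Rule 1: /d/ after /f/ → [f] (total assimilation)
After rule 1: akas#iffaz
Rule 2: no segment meets the rule's conditions; no change.

[akas#iffaz]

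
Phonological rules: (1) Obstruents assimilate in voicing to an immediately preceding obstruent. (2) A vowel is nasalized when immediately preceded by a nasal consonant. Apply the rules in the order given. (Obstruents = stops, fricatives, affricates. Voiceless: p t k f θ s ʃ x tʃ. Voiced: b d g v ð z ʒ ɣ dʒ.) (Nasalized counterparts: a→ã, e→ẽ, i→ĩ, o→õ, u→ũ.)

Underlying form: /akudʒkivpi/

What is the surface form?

[akudʒgivbi]

Rule 1: /k/ after /dʒ/ (voiced) → [g]
Rule 1: /p/ after /v/ (voiced) → [b]
After rule 1: akudʒgivbi
Rule 2: no segment meets the rule's conditions; no change.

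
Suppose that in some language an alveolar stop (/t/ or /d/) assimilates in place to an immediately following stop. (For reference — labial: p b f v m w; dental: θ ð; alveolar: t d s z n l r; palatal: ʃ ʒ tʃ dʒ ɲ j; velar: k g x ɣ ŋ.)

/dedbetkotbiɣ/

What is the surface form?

/d/ before /b/ (labial) → [b]
/t/ before /k/ (velar) → [k]
/t/ before /b/ (labial) → [p]

[debbekkopbiɣ]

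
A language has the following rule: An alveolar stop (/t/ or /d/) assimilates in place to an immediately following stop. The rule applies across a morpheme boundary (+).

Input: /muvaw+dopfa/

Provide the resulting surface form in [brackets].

[muvaw+dopfa]

no segment meets the rule's conditions; no change.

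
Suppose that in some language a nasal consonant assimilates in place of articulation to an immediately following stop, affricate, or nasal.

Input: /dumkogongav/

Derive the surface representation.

/m/ before /k/ (velar) → [ŋ]
/n/ before /g/ (velar) → [ŋ]

[duŋkogoŋgav]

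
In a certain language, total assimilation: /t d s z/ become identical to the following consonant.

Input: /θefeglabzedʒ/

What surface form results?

no segment meets the rule's conditions; no change.

[θefeglabzedʒ]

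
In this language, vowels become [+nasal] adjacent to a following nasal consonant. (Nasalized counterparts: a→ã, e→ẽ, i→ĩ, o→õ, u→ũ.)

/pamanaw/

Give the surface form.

[pãmãnaw]

/a/ before nasal /m/ → [ã]
/a/ before nasal /n/ → [ã]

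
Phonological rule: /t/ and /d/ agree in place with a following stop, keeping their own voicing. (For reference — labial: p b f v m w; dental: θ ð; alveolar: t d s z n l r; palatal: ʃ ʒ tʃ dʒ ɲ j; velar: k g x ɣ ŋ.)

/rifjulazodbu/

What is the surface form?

/d/ before /b/ (labial) → [b]

[rifjulazobbu]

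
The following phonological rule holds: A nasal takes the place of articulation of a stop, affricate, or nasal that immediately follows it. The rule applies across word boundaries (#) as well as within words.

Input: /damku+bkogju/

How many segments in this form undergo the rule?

1

/m/ before /k/ (velar) → [ŋ]
1 segment changes.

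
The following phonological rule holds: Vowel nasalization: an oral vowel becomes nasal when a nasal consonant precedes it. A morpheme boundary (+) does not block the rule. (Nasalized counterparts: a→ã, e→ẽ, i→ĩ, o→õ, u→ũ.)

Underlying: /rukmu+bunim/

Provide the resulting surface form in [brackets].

/u/ after nasal /m/ → [ũ]
/i/ after nasal /n/ → [ĩ]

[rukmũ+bunĩm]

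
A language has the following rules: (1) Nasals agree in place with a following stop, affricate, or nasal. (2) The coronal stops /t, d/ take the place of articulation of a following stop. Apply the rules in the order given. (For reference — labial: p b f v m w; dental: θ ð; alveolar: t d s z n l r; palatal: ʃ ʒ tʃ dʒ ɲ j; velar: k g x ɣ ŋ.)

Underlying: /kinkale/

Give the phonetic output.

Rule 1: /n/ before /k/ (velar) → [ŋ]
After rule 1: kiŋkale
Rule 2: no segment meets the rule's conditions; no change.

[kiŋkale]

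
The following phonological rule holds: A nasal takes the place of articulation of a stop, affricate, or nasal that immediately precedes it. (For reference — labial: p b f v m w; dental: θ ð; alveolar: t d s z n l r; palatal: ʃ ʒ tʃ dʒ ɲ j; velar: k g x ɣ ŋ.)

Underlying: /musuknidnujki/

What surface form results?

[musukŋidnujki]

/n/ after /k/ (velar) → [ŋ]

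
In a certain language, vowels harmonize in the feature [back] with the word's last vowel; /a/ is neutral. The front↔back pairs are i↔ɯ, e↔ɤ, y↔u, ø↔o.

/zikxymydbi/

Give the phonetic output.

no segment meets the rule's conditions; no change.

[zikxymydbi]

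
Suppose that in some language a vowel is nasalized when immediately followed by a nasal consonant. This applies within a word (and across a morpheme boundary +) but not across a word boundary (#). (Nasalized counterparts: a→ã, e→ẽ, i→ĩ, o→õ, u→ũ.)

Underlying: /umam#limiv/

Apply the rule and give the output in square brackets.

[ũmãm#lĩmiv]

/u/ before nasal /m/ → [ũ]
/a/ before nasal /m/ → [ã]
/i/ before nasal /m/ → [ĩ]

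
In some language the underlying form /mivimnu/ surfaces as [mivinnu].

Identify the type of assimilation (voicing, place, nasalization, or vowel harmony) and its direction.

place assimilation, regressive

/m/→[n].
Each target copies a feature from the following segment, so the direction is regressive.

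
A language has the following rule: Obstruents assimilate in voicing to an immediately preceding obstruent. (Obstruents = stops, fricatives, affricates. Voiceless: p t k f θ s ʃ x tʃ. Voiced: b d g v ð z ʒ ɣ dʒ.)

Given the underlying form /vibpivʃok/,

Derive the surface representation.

[vibbivʒok]

/p/ after /b/ (voiced) → [b]
/ʃ/ after /v/ (voiced) → [ʒ]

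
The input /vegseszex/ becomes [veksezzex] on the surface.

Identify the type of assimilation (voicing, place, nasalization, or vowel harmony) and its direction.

voicing assimilation, regressive

/g/→[k] /s/→[z].
Each target copies a feature from the following segment, so the direction is regressive.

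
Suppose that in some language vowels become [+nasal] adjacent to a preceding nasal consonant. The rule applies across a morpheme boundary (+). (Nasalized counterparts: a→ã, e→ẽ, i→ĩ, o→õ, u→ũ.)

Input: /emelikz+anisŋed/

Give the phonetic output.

/e/ after nasal /m/ → [ẽ]
/i/ after nasal /n/ → [ĩ]
/e/ after nasal /ŋ/ → [ẽ]

[emẽlikz+anĩsŋẽd]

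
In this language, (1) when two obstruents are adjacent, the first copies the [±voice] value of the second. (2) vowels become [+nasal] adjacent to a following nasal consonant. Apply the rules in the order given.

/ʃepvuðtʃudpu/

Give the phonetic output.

Rule 1: /p/ before /v/ (voiced) → [b]
Rule 1: /ð/ before /tʃ/ (voiceless) → [θ]
Rule 1: /d/ before /p/ (voiceless) → [t]
After rule 1: ʃebvuθtʃutpu
Rule 2: no segment meets the rule's conditions; no change.

[ʃebvuθtʃutpu]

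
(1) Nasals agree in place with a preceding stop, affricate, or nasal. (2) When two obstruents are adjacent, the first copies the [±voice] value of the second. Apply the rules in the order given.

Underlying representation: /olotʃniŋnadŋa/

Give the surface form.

Rule 1: /n/ after /tʃ/ (palatal) → [ɲ]
Rule 1: /n/ after /ŋ/ (velar) → [ŋ]
Rule 1: /ŋ/ after /d/ (alveolar) → [n]
After rule 1: olotʃɲiŋŋadna
Rule 2: no segment meets the rule's conditions; no change.

[olotʃɲiŋŋadna]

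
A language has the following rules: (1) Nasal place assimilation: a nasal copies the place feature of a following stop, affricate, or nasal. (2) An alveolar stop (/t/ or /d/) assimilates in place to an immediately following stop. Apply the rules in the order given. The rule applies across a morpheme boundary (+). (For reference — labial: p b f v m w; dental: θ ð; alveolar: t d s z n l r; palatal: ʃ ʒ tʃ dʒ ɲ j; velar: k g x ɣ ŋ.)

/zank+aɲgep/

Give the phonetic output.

Rule 1: /n/ before /k/ (velar) → [ŋ]
Rule 1: /ɲ/ before /g/ (velar) → [ŋ]
After rule 1: zaŋk+aŋgep
Rule 2: no segment meets the rule's conditions; no change.

[zaŋk+aŋgep]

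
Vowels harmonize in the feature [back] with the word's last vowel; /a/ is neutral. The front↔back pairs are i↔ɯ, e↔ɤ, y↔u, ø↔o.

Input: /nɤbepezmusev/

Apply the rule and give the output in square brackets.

/ɤ/ harmonizes with /e/ ([-back]) → [e]
/u/ harmonizes with /e/ ([-back]) → [y]

[nebepezmysev]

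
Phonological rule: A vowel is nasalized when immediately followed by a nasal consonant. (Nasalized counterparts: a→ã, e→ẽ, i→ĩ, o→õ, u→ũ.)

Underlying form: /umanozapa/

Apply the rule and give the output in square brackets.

/u/ before nasal /m/ → [ũ]
/a/ before nasal /n/ → [ã]

[ũmãnozapa]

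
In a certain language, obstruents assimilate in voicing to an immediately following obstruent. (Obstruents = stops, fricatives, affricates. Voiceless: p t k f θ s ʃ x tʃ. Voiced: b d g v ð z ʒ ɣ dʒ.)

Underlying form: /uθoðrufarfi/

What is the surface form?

no segment meets the rule's conditions; no change.

[uθoðrufarfi]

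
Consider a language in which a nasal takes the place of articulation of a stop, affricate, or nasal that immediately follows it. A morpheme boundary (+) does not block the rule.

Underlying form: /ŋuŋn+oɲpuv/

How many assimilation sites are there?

2

/ŋ/ before /n/ (alveolar) → [n]
/ɲ/ before /p/ (labial) → [m]
2 segments change.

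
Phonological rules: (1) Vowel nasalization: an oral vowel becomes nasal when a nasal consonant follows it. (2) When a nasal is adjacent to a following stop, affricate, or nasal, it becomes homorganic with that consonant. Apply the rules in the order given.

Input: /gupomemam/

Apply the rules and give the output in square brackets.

[gupõmẽmãm]

Rule 1: /o/ before nasal /m/ → [õ]
Rule 1: /e/ before nasal /m/ → [ẽ]
Rule 1: /a/ before nasal /m/ → [ã]
After rule 1: gupõmẽmãm
Rule 2: no segment meets the rule's conditions; no change.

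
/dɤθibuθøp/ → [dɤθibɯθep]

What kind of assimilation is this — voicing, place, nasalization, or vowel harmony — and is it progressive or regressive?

vowel harmony, progressive

/u/→[ɯ] /ø/→[e].
Vowels agree with the first vowel, so the harmony is progressive.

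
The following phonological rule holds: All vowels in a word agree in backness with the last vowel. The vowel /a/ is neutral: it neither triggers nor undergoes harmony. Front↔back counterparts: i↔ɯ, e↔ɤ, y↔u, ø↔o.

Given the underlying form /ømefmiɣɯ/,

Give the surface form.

/ø/ harmonizes with /ɯ/ ([+back]) → [o]
/e/ harmonizes with /ɯ/ ([+back]) → [ɤ]
/i/ harmonizes with /ɯ/ ([+back]) → [ɯ]

[omɤfmɯɣɯ]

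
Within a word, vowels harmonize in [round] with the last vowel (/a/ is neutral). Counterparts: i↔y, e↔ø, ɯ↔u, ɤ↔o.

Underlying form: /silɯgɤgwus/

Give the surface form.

[sylugogwus]

/i/ harmonizes with /u/ ([+round]) → [y]
/ɯ/ harmonizes with /u/ ([+round]) → [u]
/ɤ/ harmonizes with /u/ ([+round]) → [o]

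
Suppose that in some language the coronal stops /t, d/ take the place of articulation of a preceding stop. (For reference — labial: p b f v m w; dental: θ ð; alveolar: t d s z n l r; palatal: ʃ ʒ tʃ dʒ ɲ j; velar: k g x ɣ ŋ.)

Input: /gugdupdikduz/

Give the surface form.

[guggupbikguz]

/d/ after /g/ (velar) → [g]
/d/ after /p/ (labial) → [b]
/d/ after /k/ (velar) → [g]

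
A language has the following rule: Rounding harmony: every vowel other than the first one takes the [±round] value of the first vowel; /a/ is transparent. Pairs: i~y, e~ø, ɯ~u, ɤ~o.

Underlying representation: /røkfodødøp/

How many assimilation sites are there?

0

No segment meets the rule's conditions.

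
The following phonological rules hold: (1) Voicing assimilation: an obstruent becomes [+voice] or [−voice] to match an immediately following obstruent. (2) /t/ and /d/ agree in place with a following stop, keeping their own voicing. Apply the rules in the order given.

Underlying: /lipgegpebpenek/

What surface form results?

[libgekpeppenek]

Rule 1: /p/ before /g/ (voiced) → [b]
Rule 1: /g/ before /p/ (voiceless) → [k]
Rule 1: /b/ before /p/ (voiceless) → [p]
After rule 1: libgekpeppenek
Rule 2: no segment meets the rule's conditions; no change.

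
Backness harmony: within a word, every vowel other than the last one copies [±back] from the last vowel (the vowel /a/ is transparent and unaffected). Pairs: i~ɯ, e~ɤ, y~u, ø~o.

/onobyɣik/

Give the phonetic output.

/o/ harmonizes with /i/ ([-back]) → [ø]
/o/ harmonizes with /i/ ([-back]) → [ø]

[ønøbyɣik]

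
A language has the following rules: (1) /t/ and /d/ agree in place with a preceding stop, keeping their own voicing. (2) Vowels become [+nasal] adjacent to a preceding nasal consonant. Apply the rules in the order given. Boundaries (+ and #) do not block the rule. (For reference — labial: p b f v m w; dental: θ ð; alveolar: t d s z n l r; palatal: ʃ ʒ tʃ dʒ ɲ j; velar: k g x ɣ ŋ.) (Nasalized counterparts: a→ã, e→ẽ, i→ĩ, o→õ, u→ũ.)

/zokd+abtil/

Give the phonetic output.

Rule 1: /d/ after /k/ (velar) → [g]
Rule 1: /t/ after /b/ (labial) → [p]
After rule 1: zokg+abpil
Rule 2: no segment meets the rule's conditions; no change.

[zokg+abpil]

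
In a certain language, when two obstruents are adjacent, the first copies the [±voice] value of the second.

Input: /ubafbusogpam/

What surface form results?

[ubavbusokpam]

/f/ before /b/ (voiced) → [v]
/g/ before /p/ (voiceless) → [k]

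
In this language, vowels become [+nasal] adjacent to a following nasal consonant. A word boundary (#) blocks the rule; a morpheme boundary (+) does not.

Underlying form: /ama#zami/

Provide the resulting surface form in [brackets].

[ãma#zãmi]

/a/ before nasal /m/ → [ã]
/a/ before nasal /m/ → [ã]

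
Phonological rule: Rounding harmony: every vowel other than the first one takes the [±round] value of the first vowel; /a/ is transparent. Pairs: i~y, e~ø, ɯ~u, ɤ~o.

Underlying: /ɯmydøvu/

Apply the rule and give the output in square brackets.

/y/ harmonizes with /ɯ/ ([-round]) → [i]
/ø/ harmonizes with /ɯ/ ([-round]) → [e]
/u/ harmonizes with /ɯ/ ([-round]) → [ɯ]

[ɯmidevɯ]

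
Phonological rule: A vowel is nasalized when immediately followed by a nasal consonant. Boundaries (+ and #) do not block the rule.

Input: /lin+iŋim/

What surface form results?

[lĩn+ĩŋĩm]

/i/ before nasal /n/ → [ĩ]
/i/ before nasal /ŋ/ → [ĩ]
/i/ before nasal /m/ → [ĩ]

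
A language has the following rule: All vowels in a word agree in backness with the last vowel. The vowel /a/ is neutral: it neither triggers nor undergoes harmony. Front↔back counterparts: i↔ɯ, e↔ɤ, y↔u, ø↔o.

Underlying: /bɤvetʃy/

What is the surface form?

[bevetʃy]

/ɤ/ harmonizes with /y/ ([-back]) → [e]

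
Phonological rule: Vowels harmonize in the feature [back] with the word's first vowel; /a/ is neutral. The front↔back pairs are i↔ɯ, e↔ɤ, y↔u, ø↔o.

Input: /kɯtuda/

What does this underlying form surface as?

[kɯtuda]

no segment meets the rule's conditions; no change.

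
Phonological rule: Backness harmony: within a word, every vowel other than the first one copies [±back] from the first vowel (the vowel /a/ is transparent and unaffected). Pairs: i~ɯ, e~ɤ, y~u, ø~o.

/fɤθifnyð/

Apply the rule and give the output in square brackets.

[fɤθɯfnuð]

/i/ harmonizes with /ɤ/ ([+back]) → [ɯ]
/y/ harmonizes with /ɤ/ ([+back]) → [u]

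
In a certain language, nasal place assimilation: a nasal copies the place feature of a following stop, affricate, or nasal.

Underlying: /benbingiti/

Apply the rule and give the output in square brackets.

[bembiŋgiti]

/n/ before /b/ (labial) → [m]
/n/ before /g/ (velar) → [ŋ]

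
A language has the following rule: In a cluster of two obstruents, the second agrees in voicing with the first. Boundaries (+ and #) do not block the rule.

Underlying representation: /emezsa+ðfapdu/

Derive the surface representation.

[emezza+ðvaptu]

/s/ after /z/ (voiced) → [z]
/f/ after /ð/ (voiced) → [v]
/d/ after /p/ (voiceless) → [t]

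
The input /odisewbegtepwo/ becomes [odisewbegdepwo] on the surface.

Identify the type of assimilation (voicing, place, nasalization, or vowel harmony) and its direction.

/t/→[d].
Each target copies a feature from the preceding segment, so the direction is progressive.

voicing assimilation, progressive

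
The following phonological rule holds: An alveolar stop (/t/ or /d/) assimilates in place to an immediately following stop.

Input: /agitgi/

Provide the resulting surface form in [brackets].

/t/ before /g/ (velar) → [k]

[agikgi]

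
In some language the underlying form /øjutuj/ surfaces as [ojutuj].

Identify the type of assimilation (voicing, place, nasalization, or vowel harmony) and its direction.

vowel harmony, regressive

/ø/→[o].
Vowels agree with the last vowel, so the harmony is regressive.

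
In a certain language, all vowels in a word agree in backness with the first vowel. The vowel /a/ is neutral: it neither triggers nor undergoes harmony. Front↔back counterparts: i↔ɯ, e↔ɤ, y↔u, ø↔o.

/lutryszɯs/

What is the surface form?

[lutruszɯs]

/y/ harmonizes with /u/ ([+back]) → [u]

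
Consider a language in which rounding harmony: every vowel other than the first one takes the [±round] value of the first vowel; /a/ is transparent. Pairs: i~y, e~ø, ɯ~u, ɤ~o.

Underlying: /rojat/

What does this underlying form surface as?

[rojat]

no segment meets the rule's conditions; no change.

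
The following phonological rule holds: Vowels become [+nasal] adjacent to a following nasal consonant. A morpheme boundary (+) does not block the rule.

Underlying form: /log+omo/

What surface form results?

/o/ before nasal /m/ → [õ]

[log+õmo]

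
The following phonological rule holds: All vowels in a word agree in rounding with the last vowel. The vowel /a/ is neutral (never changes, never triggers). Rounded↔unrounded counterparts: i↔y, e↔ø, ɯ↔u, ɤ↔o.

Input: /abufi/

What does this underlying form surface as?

/u/ harmonizes with /i/ ([-round]) → [ɯ]

[abɯfi]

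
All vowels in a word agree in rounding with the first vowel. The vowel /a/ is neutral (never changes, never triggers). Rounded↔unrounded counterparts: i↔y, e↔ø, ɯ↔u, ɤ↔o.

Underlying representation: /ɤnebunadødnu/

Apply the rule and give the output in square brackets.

/u/ harmonizes with /ɤ/ ([-round]) → [ɯ]
/ø/ harmonizes with /ɤ/ ([-round]) → [e]
/u/ harmonizes with /ɤ/ ([-round]) → [ɯ]

[ɤnebɯnadednɯ]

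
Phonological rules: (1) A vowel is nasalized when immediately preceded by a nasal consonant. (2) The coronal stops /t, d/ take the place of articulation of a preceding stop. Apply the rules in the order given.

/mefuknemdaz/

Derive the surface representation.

Rule 1: /e/ after nasal /m/ → [ẽ]
Rule 1: /e/ after nasal /n/ → [ẽ]
After rule 1: mẽfuknẽmdaz
Rule 2: no segment meets the rule's conditions; no change.

[mẽfuknẽmdaz]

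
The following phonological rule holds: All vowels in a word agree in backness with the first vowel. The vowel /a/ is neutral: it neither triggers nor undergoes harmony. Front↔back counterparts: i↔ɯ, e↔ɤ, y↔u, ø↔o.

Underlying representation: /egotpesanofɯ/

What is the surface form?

[egøtpesanøfi]

/o/ harmonizes with /e/ ([-back]) → [ø]
/o/ harmonizes with /e/ ([-back]) → [ø]
/ɯ/ harmonizes with /e/ ([-back]) → [i]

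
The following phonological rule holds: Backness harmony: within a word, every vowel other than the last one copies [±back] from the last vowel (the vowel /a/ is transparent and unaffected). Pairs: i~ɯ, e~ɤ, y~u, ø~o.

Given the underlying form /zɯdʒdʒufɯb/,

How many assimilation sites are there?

0

No segment meets the rule's conditions.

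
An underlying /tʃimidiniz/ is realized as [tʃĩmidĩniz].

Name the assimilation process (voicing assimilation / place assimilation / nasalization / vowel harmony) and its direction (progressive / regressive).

/i/→[ĩ] /i/→[ĩ].
Each target copies a feature from the following segment, so the direction is regressive.

nasalization, regressive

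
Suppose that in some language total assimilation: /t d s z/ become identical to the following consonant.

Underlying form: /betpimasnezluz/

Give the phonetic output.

[beppimannelluz]

/t/ before /p/ → [p] (total assimilation)
/s/ before /n/ → [n] (total assimilation)
/z/ before /l/ → [l] (total assimilation)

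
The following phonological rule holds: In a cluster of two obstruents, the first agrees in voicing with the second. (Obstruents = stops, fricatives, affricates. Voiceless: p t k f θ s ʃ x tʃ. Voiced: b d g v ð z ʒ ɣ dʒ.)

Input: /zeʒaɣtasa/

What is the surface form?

[zeʒaxtasa]

/ɣ/ before /t/ (voiceless) → [x]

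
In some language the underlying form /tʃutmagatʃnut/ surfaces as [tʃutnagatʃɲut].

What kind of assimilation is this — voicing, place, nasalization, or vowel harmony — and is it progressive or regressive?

/m/→[n] /n/→[ɲ].
Each target copies a feature from the preceding segment, so the direction is progressive.

place assimilation, progressive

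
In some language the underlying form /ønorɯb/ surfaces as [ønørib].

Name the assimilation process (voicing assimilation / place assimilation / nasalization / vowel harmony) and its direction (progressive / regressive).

vowel harmony, progressive

/o/→[ø] /ɯ/→[i].
Vowels agree with the first vowel, so the harmony is progressive.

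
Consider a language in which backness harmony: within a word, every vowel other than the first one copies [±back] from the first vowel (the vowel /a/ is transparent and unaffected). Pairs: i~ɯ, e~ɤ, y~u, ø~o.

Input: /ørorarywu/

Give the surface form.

[ørørarywy]

/o/ harmonizes with /ø/ ([-back]) → [ø]
/u/ harmonizes with /ø/ ([-back]) → [y]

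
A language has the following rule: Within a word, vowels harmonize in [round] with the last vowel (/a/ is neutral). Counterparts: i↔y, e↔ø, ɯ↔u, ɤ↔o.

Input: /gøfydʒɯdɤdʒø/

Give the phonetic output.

[gøfydʒudodʒø]

/ɯ/ harmonizes with /ø/ ([+round]) → [u]
/ɤ/ harmonizes with /ø/ ([+round]) → [o]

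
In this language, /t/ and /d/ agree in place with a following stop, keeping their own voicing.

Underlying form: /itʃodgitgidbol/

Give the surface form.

/d/ before /g/ (velar) → [g]
/t/ before /g/ (velar) → [k]
/d/ before /b/ (labial) → [b]

[itʃoggikgibbol]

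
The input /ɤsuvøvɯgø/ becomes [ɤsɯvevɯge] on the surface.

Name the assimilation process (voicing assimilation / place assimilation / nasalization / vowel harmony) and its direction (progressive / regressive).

/u/→[ɯ] /ø/→[e] /ø/→[e].
Vowels agree with the first vowel, so the harmony is progressive.

vowel harmony, progressive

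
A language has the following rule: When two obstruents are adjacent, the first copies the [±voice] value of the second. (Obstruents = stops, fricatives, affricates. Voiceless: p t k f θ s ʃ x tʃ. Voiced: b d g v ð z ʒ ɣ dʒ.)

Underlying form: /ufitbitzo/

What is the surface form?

[ufidbidzo]

/t/ before /b/ (voiced) → [d]
/t/ before /z/ (voiced) → [d]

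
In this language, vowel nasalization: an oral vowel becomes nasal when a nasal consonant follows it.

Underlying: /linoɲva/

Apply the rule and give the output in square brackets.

[lĩnõɲva]

/i/ before nasal /n/ → [ĩ]
/o/ before nasal /ɲ/ → [õ]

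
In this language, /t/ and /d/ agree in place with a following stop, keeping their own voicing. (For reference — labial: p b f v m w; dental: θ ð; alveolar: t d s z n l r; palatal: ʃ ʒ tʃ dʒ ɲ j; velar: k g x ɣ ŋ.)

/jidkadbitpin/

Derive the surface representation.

[jigkabbippin]

/d/ before /k/ (velar) → [g]
/d/ before /b/ (labial) → [b]
/t/ before /p/ (labial) → [p]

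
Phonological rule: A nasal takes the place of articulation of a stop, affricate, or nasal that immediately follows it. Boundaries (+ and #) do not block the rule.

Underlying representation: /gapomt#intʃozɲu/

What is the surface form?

[gapont#iɲtʃozɲu]

/m/ before /t/ (alveolar) → [n]
/n/ before /tʃ/ (palatal) → [ɲ]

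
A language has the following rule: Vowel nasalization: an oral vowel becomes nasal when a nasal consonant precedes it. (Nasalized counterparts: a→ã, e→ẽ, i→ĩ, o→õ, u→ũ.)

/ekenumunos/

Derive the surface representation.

[ekenũmũnõs]

/u/ after nasal /n/ → [ũ]
/u/ after nasal /m/ → [ũ]
/o/ after nasal /n/ → [õ]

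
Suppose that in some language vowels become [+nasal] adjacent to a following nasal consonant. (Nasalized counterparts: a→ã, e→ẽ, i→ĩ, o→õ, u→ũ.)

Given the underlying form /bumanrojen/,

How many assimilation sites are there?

/u/ before nasal /m/ → [ũ]
/a/ before nasal /n/ → [ã]
/e/ before nasal /n/ → [ẽ]
3 segments change.

3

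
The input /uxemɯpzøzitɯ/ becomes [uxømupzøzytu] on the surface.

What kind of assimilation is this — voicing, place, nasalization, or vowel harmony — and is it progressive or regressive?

vowel harmony, progressive

/e/→[ø] /ɯ/→[u] /i/→[y] /ɯ/→[u].
Vowels agree with the first vowel, so the harmony is progressive.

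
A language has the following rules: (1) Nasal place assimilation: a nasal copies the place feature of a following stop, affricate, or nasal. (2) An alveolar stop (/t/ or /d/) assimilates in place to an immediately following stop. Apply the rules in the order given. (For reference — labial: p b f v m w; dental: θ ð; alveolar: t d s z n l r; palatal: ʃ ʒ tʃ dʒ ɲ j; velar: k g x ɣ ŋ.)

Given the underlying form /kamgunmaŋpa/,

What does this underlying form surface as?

Rule 1: /m/ before /g/ (velar) → [ŋ]
Rule 1: /n/ before /m/ (labial) → [m]
Rule 1: /ŋ/ before /p/ (labial) → [m]
After rule 1: kaŋgummampa
Rule 2: no segment meets the rule's conditions; no change.

[kaŋgummampa]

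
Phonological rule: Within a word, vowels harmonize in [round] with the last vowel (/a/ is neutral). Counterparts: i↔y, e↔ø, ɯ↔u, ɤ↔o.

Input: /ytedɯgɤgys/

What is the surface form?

/e/ harmonizes with /y/ ([+round]) → [ø]
/ɯ/ harmonizes with /y/ ([+round]) → [u]
/ɤ/ harmonizes with /y/ ([+round]) → [o]

[ytødugogys]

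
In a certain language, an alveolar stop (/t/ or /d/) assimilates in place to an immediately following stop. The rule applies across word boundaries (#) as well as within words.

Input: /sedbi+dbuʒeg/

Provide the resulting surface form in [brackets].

[sebbi+bbuʒeg]

/d/ before /b/ (labial) → [b]
/d/ before /b/ (labial) → [b]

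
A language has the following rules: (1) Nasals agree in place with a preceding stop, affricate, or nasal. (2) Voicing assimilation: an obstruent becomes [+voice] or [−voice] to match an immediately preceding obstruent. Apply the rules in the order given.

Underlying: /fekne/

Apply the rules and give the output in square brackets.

[fekŋe]

Rule 1: /n/ after /k/ (velar) → [ŋ]
After rule 1: fekŋe
Rule 2: no segment meets the rule's conditions; no change.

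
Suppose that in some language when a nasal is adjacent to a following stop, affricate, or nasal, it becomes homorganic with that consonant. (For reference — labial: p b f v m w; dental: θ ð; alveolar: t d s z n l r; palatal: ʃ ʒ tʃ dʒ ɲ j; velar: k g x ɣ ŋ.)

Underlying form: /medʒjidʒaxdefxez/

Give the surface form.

no segment meets the rule's conditions; no change.

[medʒjidʒaxdefxez]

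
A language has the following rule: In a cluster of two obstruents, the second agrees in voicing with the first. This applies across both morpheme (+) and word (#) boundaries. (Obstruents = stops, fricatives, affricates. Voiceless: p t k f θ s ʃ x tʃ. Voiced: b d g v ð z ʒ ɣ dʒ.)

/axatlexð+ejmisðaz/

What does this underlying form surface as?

[axatlexθ+ejmisθaz]

/ð/ after /x/ (voiceless) → [θ]
/ð/ after /s/ (voiceless) → [θ]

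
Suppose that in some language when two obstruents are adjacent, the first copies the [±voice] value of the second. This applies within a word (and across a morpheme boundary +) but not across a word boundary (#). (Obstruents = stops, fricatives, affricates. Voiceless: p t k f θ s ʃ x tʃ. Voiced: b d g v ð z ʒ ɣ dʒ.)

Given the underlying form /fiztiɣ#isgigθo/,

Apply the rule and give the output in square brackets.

/z/ before /t/ (voiceless) → [s]
/s/ before /g/ (voiced) → [z]
/g/ before /θ/ (voiceless) → [k]

[fistiɣ#izgikθo]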